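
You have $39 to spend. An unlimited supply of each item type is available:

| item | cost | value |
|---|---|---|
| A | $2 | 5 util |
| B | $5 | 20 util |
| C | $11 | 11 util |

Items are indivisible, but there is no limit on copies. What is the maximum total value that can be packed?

Best value-per-unit is B at 20/5; filling with it alone gives 7×20 = 140.
Optimal mix: 2×A + 7×B → cost 39, value 150.

150 util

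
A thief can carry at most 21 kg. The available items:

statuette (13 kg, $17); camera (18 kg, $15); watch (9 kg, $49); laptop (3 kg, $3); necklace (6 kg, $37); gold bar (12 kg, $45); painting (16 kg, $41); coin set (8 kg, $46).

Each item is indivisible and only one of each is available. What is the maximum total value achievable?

Check high-value combinations within 21 kg:
- watch+laptop+coin set: weight 9+3+8=20, value 49+3+46=98
- watch+coin set: weight 9+8=17, value 49+46=95
- watch+gold bar: weight 9+12=21, value 49+45=94
Best: $98.

$98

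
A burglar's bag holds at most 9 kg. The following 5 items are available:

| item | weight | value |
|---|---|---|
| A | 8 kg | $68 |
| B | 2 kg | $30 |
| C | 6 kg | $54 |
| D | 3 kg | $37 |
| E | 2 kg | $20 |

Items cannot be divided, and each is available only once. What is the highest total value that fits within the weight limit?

$91

Check high-value combinations within 9 kg:
- C+D: weight 6+3=9, value 54+37=91
- B+D+E: weight 2+3+2=7, value 30+37+20=87
- B+C: weight 2+6=8, value 30+54=84
- C+E: weight 6+2=8, value 54+20=74
Best: $91.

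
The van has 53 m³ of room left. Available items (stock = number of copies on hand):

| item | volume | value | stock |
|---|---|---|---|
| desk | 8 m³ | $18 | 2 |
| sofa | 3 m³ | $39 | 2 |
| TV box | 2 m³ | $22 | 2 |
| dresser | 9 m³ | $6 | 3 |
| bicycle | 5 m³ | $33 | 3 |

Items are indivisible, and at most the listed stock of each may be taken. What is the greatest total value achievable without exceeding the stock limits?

Top feasible selections:
- 2×desk + 2×sofa + 2×TV box + 1×dresser + 3×bicycle: volume 50, value 263
- 2×desk + 2×sofa + 2×TV box + 3×bicycle: volume 41, value 257
- 1×desk + 2×sofa + 2×TV box + 2×dresser + 3×bicycle: volume 51, value 251
Best: $263.

$263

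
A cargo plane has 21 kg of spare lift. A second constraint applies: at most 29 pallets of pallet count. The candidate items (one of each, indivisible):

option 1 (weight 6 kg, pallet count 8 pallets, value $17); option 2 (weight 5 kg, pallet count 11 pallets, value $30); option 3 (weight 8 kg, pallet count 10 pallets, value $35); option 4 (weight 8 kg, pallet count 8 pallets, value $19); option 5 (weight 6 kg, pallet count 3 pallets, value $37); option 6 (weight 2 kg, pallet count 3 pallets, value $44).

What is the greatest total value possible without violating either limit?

Feasible sets respecting both limits:
- option 2+option 3+option 5+option 6: weight 21, pallet count 27, value 146
- option 2+option 4+option 5+option 6: weight 21, pallet count 25, value 130
- option 1+option 2+option 5+option 6: weight 19, pallet count 25, value 128
- option 3+option 5+option 6: weight 16, pallet count 16, value 116
Best: $146.

$146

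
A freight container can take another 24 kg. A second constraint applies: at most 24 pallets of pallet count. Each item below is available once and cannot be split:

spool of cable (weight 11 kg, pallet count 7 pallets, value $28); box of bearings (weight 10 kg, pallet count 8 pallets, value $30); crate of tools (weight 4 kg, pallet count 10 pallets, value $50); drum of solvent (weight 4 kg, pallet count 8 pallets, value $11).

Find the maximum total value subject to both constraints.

Feasible sets respecting both limits:
- box of bearings+crate of tools: weight 14, pallet count 18, value 80
- spool of cable+crate of tools: weight 15, pallet count 17, value 78
- crate of tools+drum of solvent: weight 8, pallet count 18, value 61
Best: $80.

$80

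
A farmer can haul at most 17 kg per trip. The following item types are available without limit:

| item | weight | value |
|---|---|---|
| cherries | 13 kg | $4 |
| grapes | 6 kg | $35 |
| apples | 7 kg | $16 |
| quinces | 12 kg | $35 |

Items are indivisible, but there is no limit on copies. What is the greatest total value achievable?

$70

Best value-per-unit is grapes at 35/6, and filling with it alone uses weight 2×6=12. No mix of the others beats 2×35 = 70.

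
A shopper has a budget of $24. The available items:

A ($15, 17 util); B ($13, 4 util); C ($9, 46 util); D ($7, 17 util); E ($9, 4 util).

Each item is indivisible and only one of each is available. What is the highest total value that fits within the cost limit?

63 util

This is a 0/1 knapsack; check combinations near the capacity.
- C+D: cost 9+7=16, value 46+17=63
- A+C: cost 15+9=24, value 17+46=63
- C+E: cost 9+9=18, value 46+4=50
- B+C: cost 13+9=22, value 4+46=50
Best: 63 util.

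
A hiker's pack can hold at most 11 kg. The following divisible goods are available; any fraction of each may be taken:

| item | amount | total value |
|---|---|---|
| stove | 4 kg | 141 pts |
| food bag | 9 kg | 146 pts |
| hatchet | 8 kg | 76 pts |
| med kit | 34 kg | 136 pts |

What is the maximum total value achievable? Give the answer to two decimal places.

254.56

Take in order of value per unit:
- stove (141/4 per unit): all 4 → value 141, running total 141.00
- food bag (146/9 per unit): 7 of 9 → value 7×146/9 = 113.5556, running total 254.56
Total 254.56.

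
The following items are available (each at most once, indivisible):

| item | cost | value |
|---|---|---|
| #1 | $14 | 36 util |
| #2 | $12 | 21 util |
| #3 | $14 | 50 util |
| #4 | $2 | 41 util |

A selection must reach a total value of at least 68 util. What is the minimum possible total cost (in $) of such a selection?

16

Subsets with value ≥ 68, sorted by total cost:
- #3+#4: cost 16, value 91
- #1+#4: cost 16, value 77
- #2+#3: cost 26, value 71
Minimum cost: 16 $.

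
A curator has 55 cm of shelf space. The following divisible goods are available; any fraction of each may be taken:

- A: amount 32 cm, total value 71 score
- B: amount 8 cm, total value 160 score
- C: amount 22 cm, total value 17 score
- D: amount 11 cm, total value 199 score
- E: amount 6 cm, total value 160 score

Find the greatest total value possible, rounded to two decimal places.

Take in order of value per unit:
- E (160/6 per unit): all 6 → value 160, running total 160.00
- B (160/8 per unit): all 8 → value 160, running total 320.00
- D (199/11 per unit): all 11 → value 199, running total 519.00
- A (71/32 per unit): 30 of 32 → value 30×71/32 = 66.5625, running total 585.56
Total 585.56.

585.56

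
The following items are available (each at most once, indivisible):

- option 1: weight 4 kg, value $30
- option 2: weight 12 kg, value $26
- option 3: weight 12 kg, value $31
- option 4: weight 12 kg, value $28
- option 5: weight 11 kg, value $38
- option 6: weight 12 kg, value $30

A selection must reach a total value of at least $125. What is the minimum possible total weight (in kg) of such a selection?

Subsets with value ≥ 125, sorted by total weight:
- option 1+option 3+option 5+option 6: weight 39, value 129
- option 1+option 3+option 4+option 5: weight 39, value 127
Minimum weight: 39 kg.

39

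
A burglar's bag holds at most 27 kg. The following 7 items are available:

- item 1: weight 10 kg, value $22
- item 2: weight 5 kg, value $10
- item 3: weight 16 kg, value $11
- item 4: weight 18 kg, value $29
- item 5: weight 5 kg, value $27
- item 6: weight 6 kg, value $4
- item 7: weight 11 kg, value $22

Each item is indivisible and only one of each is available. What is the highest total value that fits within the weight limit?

$71

Check high-value combinations within 27 kg:
- item 1+item 5+item 7: weight 10+5+11=26, value 22+27+22=71
- item 1+item 2+item 5+item 6: weight 10+5+5+6=26, value 22+10+27+4=63
- item 2+item 5+item 6+item 7: weight 5+5+6+11=27, value 10+27+4+22=63
Best: $71.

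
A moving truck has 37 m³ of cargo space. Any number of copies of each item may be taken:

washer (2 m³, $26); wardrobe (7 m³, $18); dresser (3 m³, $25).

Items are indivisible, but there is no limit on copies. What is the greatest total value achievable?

Best value-per-unit is washer at 26/2, and filling with it alone uses volume 18×2=36. No mix of the others beats 18×26 = 468.

$468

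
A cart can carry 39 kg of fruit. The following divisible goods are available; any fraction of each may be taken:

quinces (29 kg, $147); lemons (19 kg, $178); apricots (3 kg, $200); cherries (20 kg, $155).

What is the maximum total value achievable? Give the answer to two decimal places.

509.75

Take in order of value per unit:
- apricots (200/3 per unit): all 3 → value 200, running total 200.00
- lemons (178/19 per unit): all 19 → value 178, running total 378.00
- cherries (155/20 per unit): 17 of 20 → value 17×155/20 = 131.7500, running total 509.75
Total 509.75.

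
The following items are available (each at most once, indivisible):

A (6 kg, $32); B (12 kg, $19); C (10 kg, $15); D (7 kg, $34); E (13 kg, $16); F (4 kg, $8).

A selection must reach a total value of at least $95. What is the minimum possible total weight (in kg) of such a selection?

Subsets with value ≥ 95, sorted by total weight:
- A+B+C+D: weight 35, value 100
- A+C+D+E: weight 36, value 97
- A+B+D+E: weight 38, value 101
Minimum weight: 35 kg.

35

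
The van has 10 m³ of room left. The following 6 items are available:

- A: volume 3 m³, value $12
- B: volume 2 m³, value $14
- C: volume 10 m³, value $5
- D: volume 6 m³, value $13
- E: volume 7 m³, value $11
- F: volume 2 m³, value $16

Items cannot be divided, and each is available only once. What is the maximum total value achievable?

$43

Check high-value combinations within 10 m³:
- B+D+F: volume 2+6+2=10, value 14+13+16=43
- A+B+F: volume 3+2+2=7, value 12+14+16=42
- B+F: volume 2+2=4, value 14+16=30
- D+F: volume 6+2=8, value 13+16=29
- A+F: volume 3+2=5, value 12+16=28
Best: $43.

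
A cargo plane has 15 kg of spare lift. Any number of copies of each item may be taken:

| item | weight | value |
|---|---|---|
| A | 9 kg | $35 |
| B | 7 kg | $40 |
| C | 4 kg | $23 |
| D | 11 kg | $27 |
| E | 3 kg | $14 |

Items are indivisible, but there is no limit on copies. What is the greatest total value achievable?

$86

Best value-per-unit is C at 23/4; filling with it alone gives 3×23 = 69.
Optimal mix: 1×B + 2×C → weight 15, value 86.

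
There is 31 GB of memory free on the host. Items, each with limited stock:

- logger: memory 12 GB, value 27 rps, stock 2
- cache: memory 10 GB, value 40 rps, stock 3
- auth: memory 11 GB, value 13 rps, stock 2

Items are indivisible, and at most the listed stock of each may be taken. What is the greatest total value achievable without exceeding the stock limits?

120 rps

Best selections within memory 31 and stock limits:
- 3×cache: memory 30, value 120
- 2×cache + 1×auth: memory 31, value 93
- 2×cache: memory 20, value 80
- 1×logger + 1×cache: memory 22, value 67
Best: 120 rps.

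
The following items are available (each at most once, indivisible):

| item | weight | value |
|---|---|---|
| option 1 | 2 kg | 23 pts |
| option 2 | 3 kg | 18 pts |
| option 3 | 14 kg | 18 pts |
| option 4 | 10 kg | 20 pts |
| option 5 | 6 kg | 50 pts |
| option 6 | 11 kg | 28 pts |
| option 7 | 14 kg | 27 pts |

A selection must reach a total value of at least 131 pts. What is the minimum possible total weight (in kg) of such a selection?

32

Subsets with value ≥ 131, sorted by total weight:
- option 1+option 2+option 4+option 5+option 6: weight 32, value 139
- option 1+option 2+option 4+option 5+option 7: weight 35, value 138
- option 1+option 2+option 5+option 6+option 7: weight 36, value 146
- option 1+option 2+option 3+option 5+option 6: weight 36, value 137
Minimum weight: 32 kg.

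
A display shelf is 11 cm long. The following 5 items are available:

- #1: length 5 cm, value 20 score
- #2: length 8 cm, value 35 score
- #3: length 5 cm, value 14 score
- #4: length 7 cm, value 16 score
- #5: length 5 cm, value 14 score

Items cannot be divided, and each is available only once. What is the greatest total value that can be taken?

35 score

This is a 0/1 knapsack; check combinations near the capacity.
- #2: length 8, value 35
- #1+#3: length 5+5=10, value 20+14=34
- #1+#5: length 5+5=10, value 20+14=34
Best: 35 score.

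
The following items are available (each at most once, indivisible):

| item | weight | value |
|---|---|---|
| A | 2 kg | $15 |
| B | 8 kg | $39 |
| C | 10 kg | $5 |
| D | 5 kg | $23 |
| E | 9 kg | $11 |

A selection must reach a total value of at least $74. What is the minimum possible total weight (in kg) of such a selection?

15

Subsets with value ≥ 74, sorted by total weight:
- A+B+D: weight 15, value 77
- A+B+D+E: weight 24, value 88
- A+B+C+D: weight 25, value 82
Minimum weight: 15 kg.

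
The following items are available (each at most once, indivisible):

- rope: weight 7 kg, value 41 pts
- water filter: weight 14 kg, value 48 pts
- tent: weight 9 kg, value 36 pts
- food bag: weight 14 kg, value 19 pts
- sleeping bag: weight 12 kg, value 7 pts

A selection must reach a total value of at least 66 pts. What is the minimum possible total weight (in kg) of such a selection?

16

Subsets with value ≥ 66, sorted by total weight:
- rope+tent: weight 16, value 77
- rope+water filter: weight 21, value 89
- water filter+tent: weight 23, value 84
Minimum weight: 16 kg.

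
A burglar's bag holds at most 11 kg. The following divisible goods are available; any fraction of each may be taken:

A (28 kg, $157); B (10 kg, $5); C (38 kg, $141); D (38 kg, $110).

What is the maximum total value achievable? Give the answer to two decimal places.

61.68

Take in order of value per unit:
- A (157/28 per unit): 11 of 28 → value 11×157/28 = 61.6786, running total 61.68
Total 61.68.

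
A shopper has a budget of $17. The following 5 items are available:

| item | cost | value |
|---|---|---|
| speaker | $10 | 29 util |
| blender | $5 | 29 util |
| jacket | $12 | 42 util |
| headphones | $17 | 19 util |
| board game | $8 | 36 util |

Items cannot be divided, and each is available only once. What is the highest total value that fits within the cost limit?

71 util

This is a 0/1 knapsack; check combinations near the capacity.
- blender+jacket: cost 5+12=17, value 29+42=71
- blender+board game: cost 5+8=13, value 29+36=65
- speaker+blender: cost 10+5=15, value 29+29=58
Best: 71 util.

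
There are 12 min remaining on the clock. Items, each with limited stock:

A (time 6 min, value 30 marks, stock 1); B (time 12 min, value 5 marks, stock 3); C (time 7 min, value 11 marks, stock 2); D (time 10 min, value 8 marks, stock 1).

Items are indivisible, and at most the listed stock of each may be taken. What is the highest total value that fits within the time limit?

30 marks

Best selections within time 12 and stock limits:
- 1×A: time 6, value 30
- 1×C: time 7, value 11
- 1×D: time 10, value 8
- 1×B: time 12, value 5
Best: 30 marks.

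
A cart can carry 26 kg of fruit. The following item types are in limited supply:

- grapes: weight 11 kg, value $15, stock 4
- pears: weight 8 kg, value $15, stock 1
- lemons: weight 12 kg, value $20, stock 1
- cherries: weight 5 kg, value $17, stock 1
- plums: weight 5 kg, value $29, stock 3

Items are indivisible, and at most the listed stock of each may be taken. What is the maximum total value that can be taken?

Top feasible selections:
- 1×cherries + 3×plums: weight 20, value 104
- 1×pears + 3×plums: weight 23, value 102
- 1×grapes + 3×plums: weight 26, value 102
Best: $104.

$104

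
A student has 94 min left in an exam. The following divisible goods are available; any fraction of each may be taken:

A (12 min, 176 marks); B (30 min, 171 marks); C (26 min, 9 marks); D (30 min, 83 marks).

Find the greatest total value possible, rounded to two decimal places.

Take in order of value per unit:
- A (176/12 per unit): all 12 → value 176, running total 176.00
- B (171/30 per unit): all 30 → value 171, running total 347.00
- D (83/30 per unit): all 30 → value 83, running total 430.00
- C (9/26 per unit): 22 of 26 → value 22×9/26 = 7.6154, running total 437.62
Total 437.62.

437.62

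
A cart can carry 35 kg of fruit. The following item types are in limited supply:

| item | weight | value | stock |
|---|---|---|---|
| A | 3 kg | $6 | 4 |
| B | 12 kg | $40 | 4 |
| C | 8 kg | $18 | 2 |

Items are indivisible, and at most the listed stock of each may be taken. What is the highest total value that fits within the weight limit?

$104

Top feasible selections:
- 1×A + 2×B + 1×C: weight 35, value 104
- 2×B + 1×C: weight 32, value 98
Best: $104.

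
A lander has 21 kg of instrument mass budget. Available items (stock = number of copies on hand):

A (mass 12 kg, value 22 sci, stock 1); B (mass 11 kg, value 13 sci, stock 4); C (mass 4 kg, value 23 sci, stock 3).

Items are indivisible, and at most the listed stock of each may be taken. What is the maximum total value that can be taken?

69 sci

Top feasible selections:
- 3×C: mass 12, value 69
- 1×A + 2×C: mass 20, value 68
Best: 69 sci.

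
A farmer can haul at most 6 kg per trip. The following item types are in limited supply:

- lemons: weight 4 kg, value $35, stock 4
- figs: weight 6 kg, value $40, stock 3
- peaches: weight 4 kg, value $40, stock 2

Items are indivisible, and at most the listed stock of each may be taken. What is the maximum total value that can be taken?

$40

Best selections within weight 6 and stock limits:
- 1×peaches: weight 4, value 40
- 1×figs: weight 6, value 40
Best: $40.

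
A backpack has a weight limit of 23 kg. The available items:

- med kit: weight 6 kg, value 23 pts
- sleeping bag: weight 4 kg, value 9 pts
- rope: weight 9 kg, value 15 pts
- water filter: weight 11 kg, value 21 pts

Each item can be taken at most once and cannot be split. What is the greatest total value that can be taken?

Check high-value combinations within 23 kg:
- med kit+sleeping bag+water filter: weight 6+4+11=21, value 23+9+21=53
- med kit+sleeping bag+rope: weight 6+4+9=19, value 23+9+15=47
- med kit+water filter: weight 6+11=17, value 23+21=44
- med kit+rope: weight 6+9=15, value 23+15=38
Best: 53 pts.

53 pts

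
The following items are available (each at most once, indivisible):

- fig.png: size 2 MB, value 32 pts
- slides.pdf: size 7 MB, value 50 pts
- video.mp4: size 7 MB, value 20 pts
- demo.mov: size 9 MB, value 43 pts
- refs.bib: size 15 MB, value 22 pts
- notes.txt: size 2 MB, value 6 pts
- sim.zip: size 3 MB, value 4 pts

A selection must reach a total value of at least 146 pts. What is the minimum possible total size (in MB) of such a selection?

Subsets with value ≥ 146, sorted by total size:
- fig.png+slides.pdf+video.mp4+demo.mov+notes.txt: size 27, value 151
- fig.png+slides.pdf+video.mp4+demo.mov+sim.zip: size 28, value 149
- fig.png+slides.pdf+video.mp4+demo.mov+notes.txt+sim.zip: size 30, value 155
- fig.png+slides.pdf+demo.mov+refs.bib: size 33, value 147
Minimum size: 27 MB.

27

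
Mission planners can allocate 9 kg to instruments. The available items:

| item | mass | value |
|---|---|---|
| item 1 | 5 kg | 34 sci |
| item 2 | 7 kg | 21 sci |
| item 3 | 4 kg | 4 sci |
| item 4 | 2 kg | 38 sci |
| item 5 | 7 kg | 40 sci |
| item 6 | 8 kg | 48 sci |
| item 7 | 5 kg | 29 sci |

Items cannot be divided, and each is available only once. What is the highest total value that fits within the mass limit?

78 sci

This is a 0/1 knapsack; check combinations near the capacity.
- item 4+item 5: mass 2+7=9, value 38+40=78
- item 1+item 4: mass 5+2=7, value 34+38=72
- item 4+item 7: mass 2+5=7, value 38+29=67
- item 2+item 4: mass 7+2=9, value 21+38=59
Best: 78 sci.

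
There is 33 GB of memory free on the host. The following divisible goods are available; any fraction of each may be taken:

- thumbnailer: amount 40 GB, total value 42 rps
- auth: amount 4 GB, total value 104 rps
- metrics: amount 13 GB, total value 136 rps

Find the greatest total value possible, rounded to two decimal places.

Take in order of value per unit:
- auth (104/4 per unit): all 4 → value 104, running total 104.00
- metrics (136/13 per unit): all 13 → value 136, running total 240.00
- thumbnailer (42/40 per unit): 16 of 40 → value 16×42/40 = 16.8000, running total 256.80
Total 256.80.

256.80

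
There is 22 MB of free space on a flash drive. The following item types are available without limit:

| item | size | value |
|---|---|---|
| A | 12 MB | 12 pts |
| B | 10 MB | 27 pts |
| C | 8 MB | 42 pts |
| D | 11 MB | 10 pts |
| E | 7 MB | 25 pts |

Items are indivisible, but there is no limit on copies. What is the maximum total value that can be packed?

Best value-per-unit is C at 42/8; filling with it alone gives 2×42 = 84.
Optimal mix: 1×C + 2×E → size 22, value 92.

92 pts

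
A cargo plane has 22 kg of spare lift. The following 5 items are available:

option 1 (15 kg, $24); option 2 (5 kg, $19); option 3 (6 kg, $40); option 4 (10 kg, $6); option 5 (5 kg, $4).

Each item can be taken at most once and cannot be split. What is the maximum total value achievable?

This is a 0/1 knapsack; check combinations near the capacity.
- option 2+option 3+option 4: weight 5+6+10=21, value 19+40+6=65
- option 1+option 3: weight 15+6=21, value 24+40=64
- option 2+option 3+option 5: weight 5+6+5=16, value 19+40+4=63
- option 2+option 3: weight 5+6=11, value 19+40=59
Best: $65.

$65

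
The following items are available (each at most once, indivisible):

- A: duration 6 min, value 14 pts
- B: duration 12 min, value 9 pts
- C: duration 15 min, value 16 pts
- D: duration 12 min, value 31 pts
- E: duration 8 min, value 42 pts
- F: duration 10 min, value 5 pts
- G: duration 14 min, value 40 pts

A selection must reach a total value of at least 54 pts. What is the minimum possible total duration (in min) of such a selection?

14

Subsets with value ≥ 54, sorted by total duration:
- A+E: duration 14, value 56
- D+E: duration 20, value 73
- A+G: duration 20, value 54
- E+G: duration 22, value 82
Minimum duration: 14 min.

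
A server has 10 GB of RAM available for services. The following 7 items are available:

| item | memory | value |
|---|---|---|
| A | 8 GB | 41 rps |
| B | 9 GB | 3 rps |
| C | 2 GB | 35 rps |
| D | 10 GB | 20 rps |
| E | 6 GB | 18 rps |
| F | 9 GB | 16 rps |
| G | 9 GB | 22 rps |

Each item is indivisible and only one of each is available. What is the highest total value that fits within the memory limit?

Check high-value combinations within 10 GB:
- A+C: memory 8+2=10, value 41+35=76
- C+E: memory 2+6=8, value 35+18=53
- A: memory 8, value 41
- C: memory 2, value 35
Best: 76 rps.

76 rps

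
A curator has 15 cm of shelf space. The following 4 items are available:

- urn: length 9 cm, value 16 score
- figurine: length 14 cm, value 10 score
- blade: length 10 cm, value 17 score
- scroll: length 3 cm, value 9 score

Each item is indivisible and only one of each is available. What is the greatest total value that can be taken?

Check high-value combinations within 15 cm:
- blade+scroll: length 10+3=13, value 17+9=26
- urn+scroll: length 9+3=12, value 16+9=25
- blade: length 10, value 17
Best: 26 score.

26 score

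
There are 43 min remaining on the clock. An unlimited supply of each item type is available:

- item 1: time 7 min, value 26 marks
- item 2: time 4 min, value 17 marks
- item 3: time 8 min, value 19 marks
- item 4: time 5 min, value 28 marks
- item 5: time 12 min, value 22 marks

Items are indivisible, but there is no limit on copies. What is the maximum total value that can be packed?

Best value-per-unit is item 4 at 28/5; filling with it alone gives 8×28 = 224.
Optimal mix: 2×item 2 + 7×item 4 → time 43, value 230.

230 marks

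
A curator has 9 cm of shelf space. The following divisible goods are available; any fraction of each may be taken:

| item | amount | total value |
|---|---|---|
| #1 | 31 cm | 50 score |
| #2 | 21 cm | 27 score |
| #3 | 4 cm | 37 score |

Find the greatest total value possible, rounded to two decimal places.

Take in order of value per unit:
- #3 (37/4 per unit): all 4 → value 37, running total 37.00
- #1 (50/31 per unit): 5 of 31 → value 5×50/31 = 8.0645, running total 45.06
Total 45.06.

45.06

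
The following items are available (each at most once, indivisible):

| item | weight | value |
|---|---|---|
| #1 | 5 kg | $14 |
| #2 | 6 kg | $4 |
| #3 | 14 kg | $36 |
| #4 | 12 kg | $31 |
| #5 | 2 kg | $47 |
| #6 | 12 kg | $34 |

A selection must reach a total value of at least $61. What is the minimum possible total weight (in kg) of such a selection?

7

Subsets with value ≥ 61, sorted by total weight:
- #1+#5: weight 7, value 61
- #1+#2+#5: weight 13, value 65
Minimum weight: 7 kg.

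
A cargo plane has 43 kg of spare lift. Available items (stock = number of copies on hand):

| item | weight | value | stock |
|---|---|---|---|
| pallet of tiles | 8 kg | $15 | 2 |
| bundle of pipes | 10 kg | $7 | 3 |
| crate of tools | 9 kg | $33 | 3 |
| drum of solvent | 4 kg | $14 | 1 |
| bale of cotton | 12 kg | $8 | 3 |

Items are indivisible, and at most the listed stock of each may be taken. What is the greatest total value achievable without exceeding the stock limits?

Top feasible selections:
- 2×pallet of tiles + 3×crate of tools: weight 43, value 129
- 1×pallet of tiles + 3×crate of tools + 1×drum of solvent: weight 39, value 128
- 3×crate of tools + 1×drum of solvent + 1×bale of cotton: weight 43, value 121
- 1×bundle of pipes + 3×crate of tools + 1×drum of solvent: weight 41, value 120
Best: $129.

$129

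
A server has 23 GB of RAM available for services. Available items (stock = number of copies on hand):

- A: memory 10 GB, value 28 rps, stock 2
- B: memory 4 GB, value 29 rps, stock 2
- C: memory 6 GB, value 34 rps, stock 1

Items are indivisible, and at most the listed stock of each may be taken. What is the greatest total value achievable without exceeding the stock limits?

92 rps

Top feasible selections:
- 2×B + 1×C: memory 14, value 92
- 1×A + 1×B + 1×C: memory 20, value 91
Best: 92 rps.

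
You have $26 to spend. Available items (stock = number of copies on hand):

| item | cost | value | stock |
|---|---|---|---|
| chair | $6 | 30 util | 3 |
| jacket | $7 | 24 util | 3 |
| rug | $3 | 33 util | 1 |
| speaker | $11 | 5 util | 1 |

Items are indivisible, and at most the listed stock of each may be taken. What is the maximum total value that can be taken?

123 util

Top feasible selections:
- 3×chair + 1×rug: cost 21, value 123
- 2×chair + 1×jacket + 1×rug: cost 22, value 117
- 3×chair + 1×jacket: cost 25, value 114
- 1×chair + 2×jacket + 1×rug: cost 23, value 111
Best: 123 util.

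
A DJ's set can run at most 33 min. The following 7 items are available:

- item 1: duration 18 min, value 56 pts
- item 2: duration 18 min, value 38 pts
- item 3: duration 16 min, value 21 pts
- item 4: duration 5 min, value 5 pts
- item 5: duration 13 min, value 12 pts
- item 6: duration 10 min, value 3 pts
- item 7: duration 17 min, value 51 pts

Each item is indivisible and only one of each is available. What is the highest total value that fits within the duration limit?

72 pts

This is a 0/1 knapsack; check combinations near the capacity.
- item 3+item 7: duration 16+17=33, value 21+51=72
- item 1+item 5: duration 18+13=31, value 56+12=68
- item 1+item 4+item 6: duration 18+5+10=33, value 56+5+3=64
Best: 72 pts.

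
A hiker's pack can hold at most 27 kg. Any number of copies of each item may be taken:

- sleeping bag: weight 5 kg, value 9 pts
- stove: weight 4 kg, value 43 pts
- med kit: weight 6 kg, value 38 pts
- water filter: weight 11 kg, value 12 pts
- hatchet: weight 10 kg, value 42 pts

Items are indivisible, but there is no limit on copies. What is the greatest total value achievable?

Best value-per-unit is stove at 43/4, and filling with it alone uses weight 6×4=24. No mix of the others beats 6×43 = 258.

258 pts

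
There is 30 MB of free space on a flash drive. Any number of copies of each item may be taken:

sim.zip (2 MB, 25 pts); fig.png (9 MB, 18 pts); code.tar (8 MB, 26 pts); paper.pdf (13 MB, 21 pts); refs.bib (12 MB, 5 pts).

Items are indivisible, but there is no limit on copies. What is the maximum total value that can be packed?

Best value-per-unit is sim.zip at 25/2, and filling with it alone uses size 15×2=30. No mix of the others beats 15×25 = 375.

375 pts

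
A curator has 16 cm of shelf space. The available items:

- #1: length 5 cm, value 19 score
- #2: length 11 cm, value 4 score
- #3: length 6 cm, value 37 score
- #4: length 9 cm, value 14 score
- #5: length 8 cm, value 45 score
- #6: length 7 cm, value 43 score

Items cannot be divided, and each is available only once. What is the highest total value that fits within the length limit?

88 score

Check high-value combinations within 16 cm:
- #5+#6: length 8+7=15, value 45+43=88
- #3+#5: length 6+8=14, value 37+45=82
- #3+#6: length 6+7=13, value 37+43=80
Best: 88 score.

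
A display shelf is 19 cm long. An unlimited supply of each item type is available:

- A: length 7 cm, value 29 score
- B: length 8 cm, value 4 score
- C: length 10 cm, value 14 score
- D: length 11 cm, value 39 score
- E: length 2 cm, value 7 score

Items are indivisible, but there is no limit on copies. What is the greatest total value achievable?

Best value-per-unit is A at 29/7; filling with it alone gives 2×29 = 58.
Optimal mix: 2×A + 2×E → length 18, value 72.

72 score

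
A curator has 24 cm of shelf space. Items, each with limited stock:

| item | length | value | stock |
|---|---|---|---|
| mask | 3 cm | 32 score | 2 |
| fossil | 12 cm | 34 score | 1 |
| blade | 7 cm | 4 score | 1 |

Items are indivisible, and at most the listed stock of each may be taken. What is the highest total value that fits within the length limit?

Best selections within length 24 and stock limits:
- 2×mask + 1×fossil: length 18, value 98
- 1×mask + 1×fossil + 1×blade: length 22, value 70
- 2×mask + 1×blade: length 13, value 68
- 1×mask + 1×fossil: length 15, value 66
Best: 98 score.

98 score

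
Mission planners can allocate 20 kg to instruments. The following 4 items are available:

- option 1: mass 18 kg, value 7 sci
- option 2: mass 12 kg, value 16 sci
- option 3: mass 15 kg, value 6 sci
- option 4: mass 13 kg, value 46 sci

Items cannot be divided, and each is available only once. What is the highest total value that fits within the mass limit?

46 sci

Check high-value combinations within 20 kg:
- option 4: mass 13, value 46
- option 2: mass 12, value 16
- option 1: mass 18, value 7
- option 3: mass 15, value 6
Best: 46 sci.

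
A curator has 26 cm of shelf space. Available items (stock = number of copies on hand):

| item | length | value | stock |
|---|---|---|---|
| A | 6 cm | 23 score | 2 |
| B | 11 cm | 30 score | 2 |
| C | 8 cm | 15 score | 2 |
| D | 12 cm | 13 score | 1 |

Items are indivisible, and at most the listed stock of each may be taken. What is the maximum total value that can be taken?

76 score

Top feasible selections:
- 2×A + 1×B: length 23, value 76
- 1×A + 1×B + 1×C: length 25, value 68
- 2×A + 1×C: length 20, value 61
Best: 76 score.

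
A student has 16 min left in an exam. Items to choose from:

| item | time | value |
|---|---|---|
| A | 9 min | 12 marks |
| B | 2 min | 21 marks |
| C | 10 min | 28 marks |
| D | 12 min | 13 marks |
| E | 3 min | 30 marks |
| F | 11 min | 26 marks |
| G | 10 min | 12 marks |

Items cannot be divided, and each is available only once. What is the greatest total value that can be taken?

This is a 0/1 knapsack; check combinations near the capacity.
- B+C+E: time 2+10+3=15, value 21+28+30=79
- B+E+F: time 2+3+11=16, value 21+30+26=77
- A+B+E: time 9+2+3=14, value 12+21+30=63
- B+E+G: time 2+3+10=15, value 21+30+12=63
- C+E: time 10+3=13, value 28+30=58
Best: 79 marks.

79 marks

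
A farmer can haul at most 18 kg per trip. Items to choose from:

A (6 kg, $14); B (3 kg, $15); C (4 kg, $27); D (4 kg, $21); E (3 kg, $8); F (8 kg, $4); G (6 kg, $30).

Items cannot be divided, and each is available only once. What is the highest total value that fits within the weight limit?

Check high-value combinations within 18 kg:
- B+C+D+G: weight 3+4+4+6=17, value 15+27+21+30=93
- C+D+E+G: weight 4+4+3+6=17, value 27+21+8+30=86
- B+C+E+G: weight 3+4+3+6=16, value 15+27+8+30=80
- C+D+G: weight 4+4+6=14, value 27+21+30=78
- A+B+C+D: weight 6+3+4+4=17, value 14+15+27+21=77
Best: $93.

$93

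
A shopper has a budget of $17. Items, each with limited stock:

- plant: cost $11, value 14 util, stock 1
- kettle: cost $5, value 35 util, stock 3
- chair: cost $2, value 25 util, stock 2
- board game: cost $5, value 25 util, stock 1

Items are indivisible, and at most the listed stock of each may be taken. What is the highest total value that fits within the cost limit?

130 util

Best selections within cost 17 and stock limits:
- 3×kettle + 1×chair: cost 17, value 130
- 2×kettle + 2×chair: cost 14, value 120
- 2×kettle + 1×chair + 1×board game: cost 17, value 120
- 1×kettle + 2×chair + 1×board game: cost 14, value 110
Best: 130 util.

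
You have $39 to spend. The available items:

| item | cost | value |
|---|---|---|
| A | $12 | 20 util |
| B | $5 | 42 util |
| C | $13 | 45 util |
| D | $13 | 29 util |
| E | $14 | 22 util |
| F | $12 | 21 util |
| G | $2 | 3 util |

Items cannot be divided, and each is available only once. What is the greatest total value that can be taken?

119 util

Check high-value combinations within $39:
- B+C+D+G: cost 5+13+13+2=33, value 42+45+29+3=119
- B+C+D: cost 5+13+13=31, value 42+45+29=116
- B+C+E+G: cost 5+13+14+2=34, value 42+45+22+3=112
- B+C+F+G: cost 5+13+12+2=32, value 42+45+21+3=111
- A+B+C+G: cost 12+5+13+2=32, value 20+42+45+3=110
Best: 119 util.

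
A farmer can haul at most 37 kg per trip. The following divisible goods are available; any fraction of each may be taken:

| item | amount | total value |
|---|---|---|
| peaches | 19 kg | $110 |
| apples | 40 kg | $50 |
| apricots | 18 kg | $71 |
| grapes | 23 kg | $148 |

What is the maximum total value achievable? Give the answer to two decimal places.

Take in order of value per unit:
- grapes (148/23 per unit): all 23 → value 148, running total 148.00
- peaches (110/19 per unit): 14 of 19 → value 14×110/19 = 81.0526, running total 229.05
Total 229.05.

229.05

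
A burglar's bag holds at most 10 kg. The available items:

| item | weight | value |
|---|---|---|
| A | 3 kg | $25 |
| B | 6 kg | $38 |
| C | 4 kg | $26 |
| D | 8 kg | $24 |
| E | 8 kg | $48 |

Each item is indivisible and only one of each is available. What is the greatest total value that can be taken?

$64

Check high-value combinations within 10 kg:
- B+C: weight 6+4=10, value 38+26=64
- A+B: weight 3+6=9, value 25+38=63
- A+C: weight 3+4=7, value 25+26=51
Best: $64.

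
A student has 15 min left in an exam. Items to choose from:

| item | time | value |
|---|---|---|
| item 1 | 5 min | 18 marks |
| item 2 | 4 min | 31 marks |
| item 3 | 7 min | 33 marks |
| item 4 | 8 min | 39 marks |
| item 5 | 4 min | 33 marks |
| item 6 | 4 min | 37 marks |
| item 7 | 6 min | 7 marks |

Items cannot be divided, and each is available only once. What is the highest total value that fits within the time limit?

103 marks

Check high-value combinations within 15 min:
- item 3+item 5+item 6: time 7+4+4=15, value 33+33+37=103
- item 2+item 5+item 6: time 4+4+4=12, value 31+33+37=101
- item 2+item 3+item 6: time 4+7+4=15, value 31+33+37=101
Best: 103 marks.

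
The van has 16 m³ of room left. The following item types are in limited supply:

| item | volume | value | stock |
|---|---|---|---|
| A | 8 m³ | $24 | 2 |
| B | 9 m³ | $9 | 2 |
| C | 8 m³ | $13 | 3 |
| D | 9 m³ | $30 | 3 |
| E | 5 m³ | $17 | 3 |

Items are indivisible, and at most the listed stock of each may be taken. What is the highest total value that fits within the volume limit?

Top feasible selections:
- 3×E: volume 15, value 51
- 2×A: volume 16, value 48
- 1×D + 1×E: volume 14, value 47
Best: $51.

$51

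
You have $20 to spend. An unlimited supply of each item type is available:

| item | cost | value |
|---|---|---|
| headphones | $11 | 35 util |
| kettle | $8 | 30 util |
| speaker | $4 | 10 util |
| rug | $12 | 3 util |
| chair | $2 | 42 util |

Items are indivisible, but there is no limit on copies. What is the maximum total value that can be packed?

420 util

Best value-per-unit is chair at 42/2, and filling with it alone uses cost 10×2=20. No mix of the others beats 10×42 = 420.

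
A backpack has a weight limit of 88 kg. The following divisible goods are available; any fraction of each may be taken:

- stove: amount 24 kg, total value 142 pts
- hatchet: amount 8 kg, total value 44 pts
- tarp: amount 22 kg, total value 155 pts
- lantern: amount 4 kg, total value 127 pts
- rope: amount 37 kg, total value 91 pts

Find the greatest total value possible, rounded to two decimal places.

Take in order of value per unit:
- lantern (127/4 per unit): all 4 → value 127, running total 127.00
- tarp (155/22 per unit): all 22 → value 155, running total 282.00
- stove (142/24 per unit): all 24 → value 142, running total 424.00
- hatchet (44/8 per unit): all 8 → value 44, running total 468.00
- rope (91/37 per unit): 30 of 37 → value 30×91/37 = 73.7838, running total 541.78
Total 541.78.

541.78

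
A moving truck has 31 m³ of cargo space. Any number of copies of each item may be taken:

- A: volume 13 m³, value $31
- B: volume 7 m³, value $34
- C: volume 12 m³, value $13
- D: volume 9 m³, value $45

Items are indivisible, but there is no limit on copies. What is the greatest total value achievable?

Best value-per-unit is D at 45/9; filling with it alone gives 3×45 = 135.
Optimal mix: 3×B + 1×D → volume 30, value 147.

$147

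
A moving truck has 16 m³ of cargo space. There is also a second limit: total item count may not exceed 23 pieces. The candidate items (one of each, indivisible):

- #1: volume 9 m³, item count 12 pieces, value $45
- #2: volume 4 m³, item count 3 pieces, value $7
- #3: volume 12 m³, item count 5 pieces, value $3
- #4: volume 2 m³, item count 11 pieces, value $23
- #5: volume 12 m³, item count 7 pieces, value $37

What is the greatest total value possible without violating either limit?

Feasible sets respecting both limits:
- #1+#4: volume 11, item count 23, value 68
- #4+#5: volume 14, item count 18, value 60
- #1+#2: volume 13, item count 15, value 52
- #1: volume 9, item count 12, value 45
Best: $68.

$68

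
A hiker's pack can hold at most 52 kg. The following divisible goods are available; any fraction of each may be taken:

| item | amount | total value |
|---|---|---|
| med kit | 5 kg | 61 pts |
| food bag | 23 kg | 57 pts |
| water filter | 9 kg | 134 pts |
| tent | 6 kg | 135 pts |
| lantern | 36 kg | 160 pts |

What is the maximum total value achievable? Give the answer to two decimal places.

472.22

Take in order of value per unit:
- tent (135/6 per unit): all 6 → value 135, running total 135.00
- water filter (134/9 per unit): all 9 → value 134, running total 269.00
- med kit (61/5 per unit): all 5 → value 61, running total 330.00
- lantern (160/36 per unit): 32 of 36 → value 32×160/36 = 142.2222, running total 472.22
Total 472.22.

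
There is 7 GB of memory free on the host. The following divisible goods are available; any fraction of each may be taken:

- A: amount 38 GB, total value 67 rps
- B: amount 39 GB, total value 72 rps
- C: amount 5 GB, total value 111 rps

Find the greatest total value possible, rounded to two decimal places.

114.69

Take in order of value per unit:
- C (111/5 per unit): all 5 → value 111, running total 111.00
- B (72/39 per unit): 2 of 39 → value 2×72/39 = 3.6923, running total 114.69
Total 114.69.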